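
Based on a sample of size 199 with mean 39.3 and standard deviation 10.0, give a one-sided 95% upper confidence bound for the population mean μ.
μ ≤ 40.47

Upper bound (one-sided):
t* = 1.653 (one-sided for 95%)
Upper bound = x̄ + t* · s/√n = 39.3 + 1.653 · 10.0/√199 = 40.47

We are 95% confident that μ ≤ 40.47.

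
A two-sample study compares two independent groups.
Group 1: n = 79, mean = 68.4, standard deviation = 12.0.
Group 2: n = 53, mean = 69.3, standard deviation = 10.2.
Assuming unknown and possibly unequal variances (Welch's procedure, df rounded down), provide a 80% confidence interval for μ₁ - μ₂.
(-3.41, 1.61)

Difference: x̄₁ - x̄₂ = -0.90
SE = √(s₁²/n₁ + s₂²/n₂) = √(12.0²/79 + 10.2²/53) = 1.9457
df = 122.81 → 122 (Welch–Satterthwaite, rounded down)
t* = 1.289

CI: -0.90 ± 1.289 · 1.9457 = -0.90 ± 2.51 = (-3.41, 1.61)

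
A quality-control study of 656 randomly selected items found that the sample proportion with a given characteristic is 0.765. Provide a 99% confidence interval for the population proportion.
(0.722, 0.808)

Proportion CI:
SE = √(p̂(1-p̂)/n) = √(0.765 · 0.235 / 656) = 0.01655

z* = 2.576
Margin = z* · SE = 2.576 · 0.01655 = 0.0426

CI: 0.765 ± 0.0426 = (0.722, 0.808)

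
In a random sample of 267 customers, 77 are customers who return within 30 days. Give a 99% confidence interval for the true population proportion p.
(0.217, 0.360)

Proportion CI:
p̂ = 77/267 = 0.28839
SE = √(p̂(1-p̂)/n) = √(0.28839 · 0.71161 / 267) = 0.02772

z* = 2.576
Margin = z* · SE = 2.576 · 0.02772 = 0.0714

CI: 0.28839 ± 0.0714 = (0.217, 0.360)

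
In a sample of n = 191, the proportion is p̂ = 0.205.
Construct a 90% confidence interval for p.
(0.157, 0.253)

Proportion CI:
SE = √(p̂(1-p̂)/n) = √(0.205 · 0.795 / 191) = 0.02921

z* = 1.645
Margin = z* · SE = 1.645 · 0.02921 = 0.0481

CI: 0.205 ± 0.0481 = (0.157, 0.253)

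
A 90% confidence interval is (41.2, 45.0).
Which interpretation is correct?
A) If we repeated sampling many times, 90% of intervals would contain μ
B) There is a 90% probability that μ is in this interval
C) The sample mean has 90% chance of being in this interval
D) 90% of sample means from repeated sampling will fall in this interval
A

A) Correct — this is the frequentist long-run coverage interpretation.
B) Wrong — μ is fixed; the randomness lives in the interval, not in μ.
C) Wrong — x̄ is observed and sits in the interval by construction.
D) Wrong — coverage applies to intervals containing μ, not to future x̄ values.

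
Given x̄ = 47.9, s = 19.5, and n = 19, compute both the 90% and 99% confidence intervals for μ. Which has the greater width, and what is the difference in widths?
99% CI is wider by 10.24

df = 18
90% CI: t* = 1.734, (40.14, 55.66), width = 2 · t* · s/√n = 15.51
99% CI: t* = 2.878, (35.02, 60.78), width = 2 · t* · s/√n = 25.75

The 99% CI is wider by 25.75 - 15.51 = 10.24.
Higher confidence requires a wider interval.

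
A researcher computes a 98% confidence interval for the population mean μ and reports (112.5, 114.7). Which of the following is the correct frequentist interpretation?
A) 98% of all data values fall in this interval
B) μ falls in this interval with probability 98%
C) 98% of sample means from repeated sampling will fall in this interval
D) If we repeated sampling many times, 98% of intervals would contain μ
D

A) Wrong — a CI is about the parameter μ, not individual data values.
B) Wrong — μ is fixed; the randomness lives in the interval, not in μ.
C) Wrong — coverage applies to intervals containing μ, not to future x̄ values.
D) Correct — this is the frequentist long-run coverage interpretation.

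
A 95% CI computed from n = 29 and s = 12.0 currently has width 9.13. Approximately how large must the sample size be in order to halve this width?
n ≈ 116

CI width ∝ 1/√n
To reduce width by factor 2, need √n to grow by 2 → need 2² = 4 times as many samples.

Current: n = 29, width = 9.13
New: n = 116, width ≈ 4.41

Width reduced by factor of 9.13/4.41 = 2.07.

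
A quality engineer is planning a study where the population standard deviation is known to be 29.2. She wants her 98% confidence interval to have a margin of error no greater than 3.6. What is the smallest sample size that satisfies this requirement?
n ≥ 356

For margin E ≤ 3.6:
n ≥ (z* · σ / E)²
n ≥ (2.326 · 29.2 / 3.6)²
n ≥ 355.94

Minimum n = 356 (rounding up)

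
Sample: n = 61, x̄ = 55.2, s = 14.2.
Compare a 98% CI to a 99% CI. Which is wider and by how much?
99% CI is wider by 0.98

df = 60
98% CI: t* = 2.390, (50.85, 59.55), width = 2 · t* · s/√n = 8.69
99% CI: t* = 2.660, (50.36, 60.04), width = 2 · t* · s/√n = 9.67

The 99% CI is wider by 9.67 - 8.69 = 0.98.
Higher confidence requires a wider interval.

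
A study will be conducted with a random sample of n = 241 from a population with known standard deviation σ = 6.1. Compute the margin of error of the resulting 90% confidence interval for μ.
Margin of error = 0.65

Margin of error = z* · σ/√n
= 1.645 · 6.1/√241
= 1.645 · 6.1/15.5242
= 0.65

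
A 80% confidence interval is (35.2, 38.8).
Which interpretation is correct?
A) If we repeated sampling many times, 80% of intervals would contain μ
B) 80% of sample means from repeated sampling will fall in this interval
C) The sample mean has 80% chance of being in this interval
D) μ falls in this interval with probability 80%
A

A) Correct — this is the frequentist long-run coverage interpretation.
B) Wrong — coverage applies to intervals containing μ, not to future x̄ values.
C) Wrong — x̄ is observed and sits in the interval by construction.
D) Wrong — μ is fixed; the randomness lives in the interval, not in μ.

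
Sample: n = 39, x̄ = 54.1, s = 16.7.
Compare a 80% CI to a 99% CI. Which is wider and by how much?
99% CI is wider by 7.53

df = 38
80% CI: t* = 1.304, (50.61, 57.59), width = 2 · t* · s/√n = 6.97
99% CI: t* = 2.712, (46.85, 61.35), width = 2 · t* · s/√n = 14.50

The 99% CI is wider by 14.50 - 6.97 = 7.53.
Higher confidence requires a wider interval.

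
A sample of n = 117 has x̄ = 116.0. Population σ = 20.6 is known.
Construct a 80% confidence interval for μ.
(113.56, 118.44)

z-interval (σ known):
z* = 1.282 for 80% confidence

Margin of error = z* · σ/√n = 1.282 · 20.6/√117 = 2.44

CI: (116.0 - 2.44, 116.0 + 2.44) = (113.56, 118.44)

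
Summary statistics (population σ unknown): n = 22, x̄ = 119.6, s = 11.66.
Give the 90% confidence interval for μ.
(115.32, 123.88)

t-interval (σ unknown):
df = n - 1 = 21
t* = 1.721 for 90% confidence

Margin of error = t* · s/√n = 1.721 · 11.66/√22 = 4.28

CI: (115.32, 123.88)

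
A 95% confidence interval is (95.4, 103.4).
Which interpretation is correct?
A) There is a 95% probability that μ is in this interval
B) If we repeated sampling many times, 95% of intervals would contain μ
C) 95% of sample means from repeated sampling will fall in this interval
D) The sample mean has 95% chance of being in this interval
B

A) Wrong — μ is fixed; the randomness lives in the interval, not in μ.
B) Correct — this is the frequentist long-run coverage interpretation.
C) Wrong — coverage applies to intervals containing μ, not to future x̄ values.
D) Wrong — x̄ is observed and sits in the interval by construction.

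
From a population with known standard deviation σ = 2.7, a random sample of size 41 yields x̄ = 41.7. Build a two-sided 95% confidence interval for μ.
(40.87, 42.53)

z-interval (σ known):
z* = 1.960 for 95% confidence

Margin of error = z* · σ/√n = 1.960 · 2.7/√41 = 0.83

CI: (41.7 - 0.83, 41.7 + 0.83) = (40.87, 42.53)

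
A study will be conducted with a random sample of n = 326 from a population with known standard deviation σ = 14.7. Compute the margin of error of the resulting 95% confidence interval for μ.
Margin of error = 1.60

Margin of error = z* · σ/√n
= 1.960 · 14.7/√326
= 1.960 · 14.7/18.0555
= 1.60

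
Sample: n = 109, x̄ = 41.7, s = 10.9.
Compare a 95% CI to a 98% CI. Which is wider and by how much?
98% CI is wider by 0.79

df = 108
95% CI: t* = 1.982, (39.63, 43.77), width = 2 · t* · s/√n = 4.14
98% CI: t* = 2.361, (39.24, 44.16), width = 2 · t* · s/√n = 4.93

The 98% CI is wider by 4.93 - 4.14 = 0.79.
Higher confidence requires a wider interval.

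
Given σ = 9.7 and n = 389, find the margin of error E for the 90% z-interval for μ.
Margin of error = 0.81

Margin of error = z* · σ/√n
= 1.645 · 9.7/√389
= 1.645 · 9.7/19.7231
= 0.81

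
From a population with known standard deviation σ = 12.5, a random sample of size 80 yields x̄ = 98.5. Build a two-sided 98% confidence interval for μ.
(95.25, 101.75)

z-interval (σ known):
z* = 2.326 for 98% confidence

Margin of error = z* · σ/√n = 2.326 · 12.5/√80 = 3.25

CI: (98.5 - 3.25, 98.5 + 3.25) = (95.25, 101.75)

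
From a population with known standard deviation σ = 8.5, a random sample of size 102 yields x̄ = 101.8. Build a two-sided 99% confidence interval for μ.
(99.63, 103.97)

z-interval (σ known):
z* = 2.576 for 99% confidence

Margin of error = z* · σ/√n = 2.576 · 8.5/√102 = 2.17

CI: (101.8 - 2.17, 101.8 + 2.17) = (99.63, 103.97)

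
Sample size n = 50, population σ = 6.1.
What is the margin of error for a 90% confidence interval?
Margin of error = 1.42

Margin of error = z* · σ/√n
= 1.645 · 6.1/√50
= 1.645 · 6.1/7.0711
= 1.42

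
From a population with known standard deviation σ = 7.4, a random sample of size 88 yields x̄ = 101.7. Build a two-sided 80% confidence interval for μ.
(100.69, 102.71)

z-interval (σ known):
z* = 1.282 for 80% confidence

Margin of error = z* · σ/√n = 1.282 · 7.4/√88 = 1.01

CI: (101.7 - 1.01, 101.7 + 1.01) = (100.69, 102.71)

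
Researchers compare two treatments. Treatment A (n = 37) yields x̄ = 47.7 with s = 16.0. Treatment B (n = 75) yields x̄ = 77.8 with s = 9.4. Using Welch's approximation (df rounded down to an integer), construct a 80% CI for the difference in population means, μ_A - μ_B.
(-33.80, -26.40)

Difference: x̄₁ - x̄₂ = -30.10
SE = √(s₁²/n₁ + s₂²/n₂) = √(16.0²/37 + 9.4²/75) = 2.8455
df = 48.62 → 48 (Welch–Satterthwaite, rounded down)
t* = 1.299

CI: -30.10 ± 1.299 · 2.8455 = -30.10 ± 3.70 = (-33.80, -26.40)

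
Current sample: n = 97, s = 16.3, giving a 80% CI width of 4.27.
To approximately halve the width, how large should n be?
n ≈ 388

CI width ∝ 1/√n
To reduce width by factor 2, need √n to grow by 2 → need 2² = 4 times as many samples.

Current: n = 97, width = 4.27
New: n = 388, width ≈ 2.13

Width reduced by factor of 4.27/2.13 = 2.00.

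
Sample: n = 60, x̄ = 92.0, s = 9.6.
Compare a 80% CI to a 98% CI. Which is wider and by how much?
98% CI is wider by 2.72

df = 59
80% CI: t* = 1.296, (90.39, 93.61), width = 2 · t* · s/√n = 3.21
98% CI: t* = 2.391, (89.04, 94.96), width = 2 · t* · s/√n = 5.93

The 98% CI is wider by 5.93 - 3.21 = 2.72.
Higher confidence requires a wider interval.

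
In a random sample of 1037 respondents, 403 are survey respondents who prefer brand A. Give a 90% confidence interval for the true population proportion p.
(0.364, 0.414)

Proportion CI:
p̂ = 403/1037 = 0.38862
SE = √(p̂(1-p̂)/n) = √(0.38862 · 0.61138 / 1037) = 0.01514

z* = 1.645
Margin = z* · SE = 1.645 · 0.01514 = 0.0249

CI: 0.38862 ± 0.0249 = (0.364, 0.414)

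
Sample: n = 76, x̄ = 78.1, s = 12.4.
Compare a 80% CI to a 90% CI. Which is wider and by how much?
90% CI is wider by 1.06

df = 75
80% CI: t* = 1.293, (76.26, 79.94), width = 2 · t* · s/√n = 3.68
90% CI: t* = 1.665, (75.73, 80.47), width = 2 · t* · s/√n = 4.74

The 90% CI is wider by 4.74 - 3.68 = 1.06.
Higher confidence requires a wider interval.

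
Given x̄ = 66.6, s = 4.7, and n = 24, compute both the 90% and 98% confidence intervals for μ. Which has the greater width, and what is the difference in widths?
98% CI is wider by 1.51

df = 23
90% CI: t* = 1.714, (64.96, 68.24), width = 2 · t* · s/√n = 3.29
98% CI: t* = 2.500, (64.20, 69.00), width = 2 · t* · s/√n = 4.80

The 98% CI is wider by 4.80 - 3.29 = 1.51.
Higher confidence requires a wider interval.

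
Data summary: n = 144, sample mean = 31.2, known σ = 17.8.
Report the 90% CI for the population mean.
(28.76, 33.64)

z-interval (σ known):
z* = 1.645 for 90% confidence

Margin of error = z* · σ/√n = 1.645 · 17.8/√144 = 2.44

CI: (31.2 - 2.44, 31.2 + 2.44) = (28.76, 33.64)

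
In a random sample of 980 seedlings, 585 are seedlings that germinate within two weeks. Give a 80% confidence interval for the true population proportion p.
(0.577, 0.617)

Proportion CI:
p̂ = 585/980 = 0.59694
SE = √(p̂(1-p̂)/n) = √(0.59694 · 0.40306 / 980) = 0.01567

z* = 1.282
Margin = z* · SE = 1.282 · 0.01567 = 0.0201

CI: 0.59694 ± 0.0201 = (0.577, 0.617)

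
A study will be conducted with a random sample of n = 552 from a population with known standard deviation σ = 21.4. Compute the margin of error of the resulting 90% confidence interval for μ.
Margin of error = 1.50

Margin of error = z* · σ/√n
= 1.645 · 21.4/√552
= 1.645 · 21.4/23.4947
= 1.50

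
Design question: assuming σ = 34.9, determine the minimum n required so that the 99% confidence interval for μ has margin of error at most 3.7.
n ≥ 591

For margin E ≤ 3.7:
n ≥ (z* · σ / E)²
n ≥ (2.576 · 34.9 / 3.7)²
n ≥ 590.39

Minimum n = 591 (rounding up)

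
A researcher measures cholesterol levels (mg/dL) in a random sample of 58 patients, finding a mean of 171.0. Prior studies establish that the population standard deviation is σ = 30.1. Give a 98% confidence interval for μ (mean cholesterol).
(161.81, 180.19)

z-interval (σ known):
z* = 2.326 for 98% confidence

Margin of error = z* · σ/√n = 2.326 · 30.1/√58 = 9.19

CI: (171.0 - 9.19, 171.0 + 9.19) = (161.81, 180.19)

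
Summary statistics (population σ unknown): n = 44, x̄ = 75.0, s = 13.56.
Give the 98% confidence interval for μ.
(70.06, 79.94)

t-interval (σ unknown):
df = n - 1 = 43
t* = 2.416 for 98% confidence

Margin of error = t* · s/√n = 2.416 · 13.56/√44 = 4.94

CI: (70.06, 79.94)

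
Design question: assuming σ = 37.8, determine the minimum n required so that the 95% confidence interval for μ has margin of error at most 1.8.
n ≥ 1695

For margin E ≤ 1.8:
n ≥ (z* · σ / E)²
n ≥ (1.960 · 37.8 / 1.8)²
n ≥ 1694.15

Minimum n = 1695 (rounding up)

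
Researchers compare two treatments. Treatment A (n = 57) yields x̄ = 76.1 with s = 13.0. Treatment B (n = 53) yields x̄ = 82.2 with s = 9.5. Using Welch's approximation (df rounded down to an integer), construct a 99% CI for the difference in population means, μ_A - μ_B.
(-11.77, -0.43)

Difference: x̄₁ - x̄₂ = -6.10
SE = √(s₁²/n₁ + s₂²/n₂) = √(13.0²/57 + 9.5²/53) = 2.1605
df = 102.42 → 102 (Welch–Satterthwaite, rounded down)
t* = 2.625

CI: -6.10 ± 2.625 · 2.1605 = -6.10 ± 5.67 = (-11.77, -0.43)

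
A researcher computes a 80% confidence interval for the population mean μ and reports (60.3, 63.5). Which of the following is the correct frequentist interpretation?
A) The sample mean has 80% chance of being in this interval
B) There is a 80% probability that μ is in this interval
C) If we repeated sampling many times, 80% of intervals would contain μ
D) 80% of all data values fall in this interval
C

A) Wrong — x̄ is observed and sits in the interval by construction.
B) Wrong — μ is fixed; the randomness lives in the interval, not in μ.
C) Correct — this is the frequentist long-run coverage interpretation.
D) Wrong — a CI is about the parameter μ, not individual data values.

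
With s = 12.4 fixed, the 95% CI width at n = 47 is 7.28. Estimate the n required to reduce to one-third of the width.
n ≈ 423

CI width ∝ 1/√n
To reduce width by factor 3, need √n to grow by 3 → need 3² = 9 times as many samples.

Current: n = 47, width = 7.28
New: n = 423, width ≈ 2.37

Width reduced by factor of 7.28/2.37 = 3.07.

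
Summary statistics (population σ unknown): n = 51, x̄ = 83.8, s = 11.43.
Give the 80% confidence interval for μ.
(81.72, 85.88)

t-interval (σ unknown):
df = n - 1 = 50
t* = 1.299 for 80% confidence

Margin of error = t* · s/√n = 1.299 · 11.43/√51 = 2.08

CI: (81.72, 85.88)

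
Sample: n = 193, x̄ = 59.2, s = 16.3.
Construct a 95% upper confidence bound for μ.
μ ≤ 61.14

Upper bound (one-sided):
t* = 1.653 (one-sided for 95%)
Upper bound = x̄ + t* · s/√n = 59.2 + 1.653 · 16.3/√193 = 61.14

We are 95% confident that μ ≤ 61.14.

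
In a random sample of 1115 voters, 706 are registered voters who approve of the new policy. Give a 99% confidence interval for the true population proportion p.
(0.596, 0.670)

Proportion CI:
p̂ = 706/1115 = 0.63318
SE = √(p̂(1-p̂)/n) = √(0.63318 · 0.36682 / 1115) = 0.01443

z* = 2.576
Margin = z* · SE = 2.576 · 0.01443 = 0.0372

CI: 0.63318 ± 0.0372 = (0.596, 0.670)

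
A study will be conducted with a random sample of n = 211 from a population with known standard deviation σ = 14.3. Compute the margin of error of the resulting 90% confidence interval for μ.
Margin of error = 1.62

Margin of error = z* · σ/√n
= 1.645 · 14.3/√211
= 1.645 · 14.3/14.5258
= 1.62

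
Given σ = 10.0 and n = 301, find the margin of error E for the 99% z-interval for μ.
Margin of error = 1.48

Margin of error = z* · σ/√n
= 2.576 · 10.0/√301
= 2.576 · 10.0/17.3494
= 1.48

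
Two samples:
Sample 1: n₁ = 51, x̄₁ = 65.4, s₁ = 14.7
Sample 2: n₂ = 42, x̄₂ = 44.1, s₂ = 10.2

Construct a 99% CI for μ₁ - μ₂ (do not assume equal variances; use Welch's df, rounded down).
(14.48, 28.12)

Difference: x̄₁ - x̄₂ = 21.30
SE = √(s₁²/n₁ + s₂²/n₂) = √(14.7²/51 + 10.2²/42) = 2.5912
df = 88.62 → 88 (Welch–Satterthwaite, rounded down)
t* = 2.633

CI: 21.30 ± 2.633 · 2.5912 = 21.30 ± 6.82 = (14.48, 28.12)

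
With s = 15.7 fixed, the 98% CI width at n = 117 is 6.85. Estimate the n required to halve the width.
n ≈ 468

CI width ∝ 1/√n
To reduce width by factor 2, need √n to grow by 2 → need 2² = 4 times as many samples.

Current: n = 117, width = 6.85
New: n = 468, width ≈ 3.39

Width reduced by factor of 6.85/3.39 = 2.02.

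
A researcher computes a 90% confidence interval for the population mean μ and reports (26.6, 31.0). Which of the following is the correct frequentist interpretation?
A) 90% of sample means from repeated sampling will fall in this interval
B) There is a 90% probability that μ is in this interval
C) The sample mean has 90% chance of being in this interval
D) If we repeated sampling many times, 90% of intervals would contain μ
D

A) Wrong — coverage applies to intervals containing μ, not to future x̄ values.
B) Wrong — μ is fixed; the randomness lives in the interval, not in μ.
C) Wrong — x̄ is observed and sits in the interval by construction.
D) Correct — this is the frequentist long-run coverage interpretation.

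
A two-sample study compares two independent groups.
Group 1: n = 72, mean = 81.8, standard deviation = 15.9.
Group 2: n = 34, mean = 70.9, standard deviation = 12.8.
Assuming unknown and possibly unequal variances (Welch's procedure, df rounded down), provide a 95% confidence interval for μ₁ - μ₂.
(5.16, 16.64)

Difference: x̄₁ - x̄₂ = 10.90
SE = √(s₁²/n₁ + s₂²/n₂) = √(15.9²/72 + 12.8²/34) = 2.8862
df = 79.09 → 79 (Welch–Satterthwaite, rounded down)
t* = 1.990

CI: 10.90 ± 1.990 · 2.8862 = 10.90 ± 5.74 = (5.16, 16.64)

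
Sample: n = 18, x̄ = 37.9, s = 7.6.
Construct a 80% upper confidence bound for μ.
μ ≤ 39.45

Upper bound (one-sided):
t* = 0.863 (one-sided for 80%)
Upper bound = x̄ + t* · s/√n = 37.9 + 0.863 · 7.6/√18 = 39.45

We are 80% confident that μ ≤ 39.45.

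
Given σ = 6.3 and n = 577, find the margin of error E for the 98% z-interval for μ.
Margin of error = 0.61

Margin of error = z* · σ/√n
= 2.326 · 6.3/√577
= 2.326 · 6.3/24.0208
= 0.61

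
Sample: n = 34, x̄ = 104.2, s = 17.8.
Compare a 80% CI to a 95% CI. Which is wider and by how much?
95% CI is wider by 4.43

df = 33
80% CI: t* = 1.308, (100.21, 108.19), width = 2 · t* · s/√n = 7.99
95% CI: t* = 2.035, (97.99, 110.41), width = 2 · t* · s/√n = 12.42

The 95% CI is wider by 12.42 - 7.99 = 4.43.
Higher confidence requires a wider interval.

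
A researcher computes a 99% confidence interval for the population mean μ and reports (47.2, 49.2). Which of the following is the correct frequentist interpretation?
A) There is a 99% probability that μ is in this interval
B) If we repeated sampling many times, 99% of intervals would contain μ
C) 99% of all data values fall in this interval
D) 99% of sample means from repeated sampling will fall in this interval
B

A) Wrong — μ is fixed; the randomness lives in the interval, not in μ.
B) Correct — this is the frequentist long-run coverage interpretation.
C) Wrong — a CI is about the parameter μ, not individual data values.
D) Wrong — coverage applies to intervals containing μ, not to future x̄ values.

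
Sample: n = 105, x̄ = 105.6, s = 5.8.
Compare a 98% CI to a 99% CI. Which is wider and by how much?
99% CI is wider by 0.29

df = 104
98% CI: t* = 2.363, (104.26, 106.94), width = 2 · t* · s/√n = 2.68
99% CI: t* = 2.624, (104.11, 107.09), width = 2 · t* · s/√n = 2.97

The 99% CI is wider by 2.97 - 2.68 = 0.29.
Higher confidence requires a wider interval.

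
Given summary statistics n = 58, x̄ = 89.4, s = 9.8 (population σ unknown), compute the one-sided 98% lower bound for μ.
μ ≥ 86.70

Lower bound (one-sided):
t* = 2.102 (one-sided for 98%)
Lower bound = x̄ - t* · s/√n = 89.4 - 2.102 · 9.8/√58 = 86.70

We are 98% confident that μ ≥ 86.70.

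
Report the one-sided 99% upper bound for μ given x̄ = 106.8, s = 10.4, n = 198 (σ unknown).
μ ≤ 108.53

Upper bound (one-sided):
t* = 2.345 (one-sided for 99%)
Upper bound = x̄ + t* · s/√n = 106.8 + 2.345 · 10.4/√198 = 108.53

We are 99% confident that μ ≤ 108.53.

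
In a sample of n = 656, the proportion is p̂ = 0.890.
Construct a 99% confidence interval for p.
(0.859, 0.921)

Proportion CI:
SE = √(p̂(1-p̂)/n) = √(0.890 · 0.110 / 656) = 0.01222

z* = 2.576
Margin = z* · SE = 2.576 · 0.01222 = 0.0315

CI: 0.890 ± 0.0315 = (0.859, 0.921)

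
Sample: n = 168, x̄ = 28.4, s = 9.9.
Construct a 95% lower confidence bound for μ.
μ ≥ 27.14

Lower bound (one-sided):
t* = 1.654 (one-sided for 95%)
Lower bound = x̄ - t* · s/√n = 28.4 - 1.654 · 9.9/√168 = 27.14

We are 95% confident that μ ≥ 27.14.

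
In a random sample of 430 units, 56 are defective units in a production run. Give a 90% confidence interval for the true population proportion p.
(0.104, 0.157)

Proportion CI:
p̂ = 56/430 = 0.13023
SE = √(p̂(1-p̂)/n) = √(0.13023 · 0.86977 / 430) = 0.01623

z* = 1.645
Margin = z* · SE = 1.645 · 0.01623 = 0.0267

CI: 0.13023 ± 0.0267 = (0.104, 0.157)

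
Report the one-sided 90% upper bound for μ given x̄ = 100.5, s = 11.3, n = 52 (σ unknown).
μ ≤ 102.53

Upper bound (one-sided):
t* = 1.298 (one-sided for 90%)
Upper bound = x̄ + t* · s/√n = 100.5 + 1.298 · 11.3/√52 = 102.53

We are 90% confident that μ ≤ 102.53.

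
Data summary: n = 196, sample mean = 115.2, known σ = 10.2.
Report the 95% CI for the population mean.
(113.77, 116.63)

z-interval (σ known):
z* = 1.960 for 95% confidence

Margin of error = z* · σ/√n = 1.960 · 10.2/√196 = 1.43

CI: (115.2 - 1.43, 115.2 + 1.43) = (113.77, 116.63)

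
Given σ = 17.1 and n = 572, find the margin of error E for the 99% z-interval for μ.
Margin of error = 1.84

Margin of error = z* · σ/√n
= 2.576 · 17.1/√572
= 2.576 · 17.1/23.9165
= 1.84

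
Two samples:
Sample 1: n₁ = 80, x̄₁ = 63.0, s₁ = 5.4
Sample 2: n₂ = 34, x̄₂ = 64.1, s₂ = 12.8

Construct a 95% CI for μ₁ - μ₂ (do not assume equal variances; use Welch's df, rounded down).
(-5.71, 3.51)

Difference: x̄₁ - x̄₂ = -1.10
SE = √(s₁²/n₁ + s₂²/n₂) = √(5.4²/80 + 12.8²/34) = 2.2767
df = 38.09 → 38 (Welch–Satterthwaite, rounded down)
t* = 2.024

CI: -1.10 ± 2.024 · 2.2767 = -1.10 ± 4.61 = (-5.71, 3.51)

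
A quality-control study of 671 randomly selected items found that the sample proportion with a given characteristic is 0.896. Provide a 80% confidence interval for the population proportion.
(0.881, 0.911)

Proportion CI:
SE = √(p̂(1-p̂)/n) = √(0.896 · 0.104 / 671) = 0.01178

z* = 1.282
Margin = z* · SE = 1.282 · 0.01178 = 0.0151

CI: 0.896 ± 0.0151 = (0.881, 0.911)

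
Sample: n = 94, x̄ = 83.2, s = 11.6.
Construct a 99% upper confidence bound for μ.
μ ≤ 86.03

Upper bound (one-sided):
t* = 2.367 (one-sided for 99%)
Upper bound = x̄ + t* · s/√n = 83.2 + 2.367 · 11.6/√94 = 86.03

We are 99% confident that μ ≤ 86.03.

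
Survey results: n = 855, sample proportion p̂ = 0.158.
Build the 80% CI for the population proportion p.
(0.142, 0.174)

Proportion CI:
SE = √(p̂(1-p̂)/n) = √(0.158 · 0.842 / 855) = 0.01247

z* = 1.282
Margin = z* · SE = 1.282 · 0.01247 = 0.0160

CI: 0.158 ± 0.0160 = (0.142, 0.174)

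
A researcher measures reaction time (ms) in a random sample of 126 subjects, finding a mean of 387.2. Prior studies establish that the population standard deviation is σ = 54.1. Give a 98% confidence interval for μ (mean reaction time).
(375.99, 398.41)

z-interval (σ known):
z* = 2.326 for 98% confidence

Margin of error = z* · σ/√n = 2.326 · 54.1/√126 = 11.21

CI: (387.2 - 11.21, 387.2 + 11.21) = (375.99, 398.41)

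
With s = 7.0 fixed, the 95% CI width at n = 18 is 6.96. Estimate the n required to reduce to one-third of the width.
n ≈ 162

CI width ∝ 1/√n
To reduce width by factor 3, need √n to grow by 3 → need 3² = 9 times as many samples.

Current: n = 18, width = 6.96
New: n = 162, width ≈ 2.17

Width reduced by factor of 6.96/2.17 = 3.21.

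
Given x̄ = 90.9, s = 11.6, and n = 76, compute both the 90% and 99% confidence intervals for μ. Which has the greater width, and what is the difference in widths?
99% CI is wider by 2.60

df = 75
90% CI: t* = 1.665, (88.68, 93.12), width = 2 · t* · s/√n = 4.43
99% CI: t* = 2.643, (87.38, 94.42), width = 2 · t* · s/√n = 7.03

The 99% CI is wider by 7.03 - 4.43 = 2.60.
Higher confidence requires a wider interval.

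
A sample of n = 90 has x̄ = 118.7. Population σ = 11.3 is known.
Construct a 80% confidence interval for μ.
(117.17, 120.23)

z-interval (σ known):
z* = 1.282 for 80% confidence

Margin of error = z* · σ/√n = 1.282 · 11.3/√90 = 1.53

CI: (118.7 - 1.53, 118.7 + 1.53) = (117.17, 120.23)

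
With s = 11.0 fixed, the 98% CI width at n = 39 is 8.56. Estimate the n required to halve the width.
n ≈ 156

CI width ∝ 1/√n
To reduce width by factor 2, need √n to grow by 2 → need 2² = 4 times as many samples.

Current: n = 39, width = 8.56
New: n = 156, width ≈ 4.14

Width reduced by factor of 8.56/4.14 = 2.07.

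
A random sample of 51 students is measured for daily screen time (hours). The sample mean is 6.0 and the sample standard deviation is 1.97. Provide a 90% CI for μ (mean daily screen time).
(5.54, 6.46)

t-interval (σ unknown):
df = n - 1 = 50
t* = 1.676 for 90% confidence

Margin of error = t* · s/√n = 1.676 · 1.97/√51 = 0.46

CI: (5.54, 6.46)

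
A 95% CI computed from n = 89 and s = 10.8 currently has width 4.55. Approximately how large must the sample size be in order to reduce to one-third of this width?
n ≈ 801

CI width ∝ 1/√n
To reduce width by factor 3, need √n to grow by 3 → need 3² = 9 times as many samples.

Current: n = 89, width = 4.55
New: n = 801, width ≈ 1.50

Width reduced by factor of 4.55/1.50 = 3.03.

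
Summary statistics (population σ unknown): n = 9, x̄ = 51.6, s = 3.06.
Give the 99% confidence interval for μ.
(48.18, 55.02)

t-interval (σ unknown):
df = n - 1 = 8
t* = 3.355 for 99% confidence

Margin of error = t* · s/√n = 3.355 · 3.06/√9 = 3.42

CI: (48.18, 55.02)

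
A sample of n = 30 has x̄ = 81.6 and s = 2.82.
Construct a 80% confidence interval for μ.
(80.93, 82.27)

t-interval (σ unknown):
df = n - 1 = 29
t* = 1.311 for 80% confidence

Margin of error = t* · s/√n = 1.311 · 2.82/√30 = 0.67

CI: (80.93, 82.27)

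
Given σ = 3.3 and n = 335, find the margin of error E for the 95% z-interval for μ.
Margin of error = 0.35

Margin of error = z* · σ/√n
= 1.960 · 3.3/√335
= 1.960 · 3.3/18.3030
= 0.35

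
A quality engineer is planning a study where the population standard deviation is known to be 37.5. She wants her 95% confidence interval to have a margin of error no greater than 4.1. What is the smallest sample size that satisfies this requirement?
n ≥ 322

For margin E ≤ 4.1:
n ≥ (z* · σ / E)²
n ≥ (1.960 · 37.5 / 4.1)²
n ≥ 321.37

Minimum n = 322 (rounding up)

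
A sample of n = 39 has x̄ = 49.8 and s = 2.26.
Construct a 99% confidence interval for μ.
(48.82, 50.78)

t-interval (σ unknown):
df = n - 1 = 38
t* = 2.712 for 99% confidence

Margin of error = t* · s/√n = 2.712 · 2.26/√39 = 0.98

CI: (48.82, 50.78)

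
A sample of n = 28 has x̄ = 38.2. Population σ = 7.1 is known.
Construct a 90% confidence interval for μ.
(35.99, 40.41)

z-interval (σ known):
z* = 1.645 for 90% confidence

Margin of error = z* · σ/√n = 1.645 · 7.1/√28 = 2.21

CI: (38.2 - 2.21, 38.2 + 2.21) = (35.99, 40.41)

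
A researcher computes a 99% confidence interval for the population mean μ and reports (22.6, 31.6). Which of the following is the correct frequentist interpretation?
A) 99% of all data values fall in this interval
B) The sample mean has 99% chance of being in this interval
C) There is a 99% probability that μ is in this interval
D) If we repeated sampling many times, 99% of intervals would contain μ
D

A) Wrong — a CI is about the parameter μ, not individual data values.
B) Wrong — x̄ is observed and sits in the interval by construction.
C) Wrong — μ is fixed; the randomness lives in the interval, not in μ.
D) Correct — this is the frequentist long-run coverage interpretation.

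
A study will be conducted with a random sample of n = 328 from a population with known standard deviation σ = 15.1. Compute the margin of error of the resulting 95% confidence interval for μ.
Margin of error = 1.63

Margin of error = z* · σ/√n
= 1.960 · 15.1/√328
= 1.960 · 15.1/18.1108
= 1.63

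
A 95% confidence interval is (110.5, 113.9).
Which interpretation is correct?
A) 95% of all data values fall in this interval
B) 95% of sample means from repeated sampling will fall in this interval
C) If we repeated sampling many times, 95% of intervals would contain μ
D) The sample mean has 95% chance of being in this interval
C

A) Wrong — a CI is about the parameter μ, not individual data values.
B) Wrong — coverage applies to intervals containing μ, not to future x̄ values.
C) Correct — this is the frequentist long-run coverage interpretation.
D) Wrong — x̄ is observed and sits in the interval by construction.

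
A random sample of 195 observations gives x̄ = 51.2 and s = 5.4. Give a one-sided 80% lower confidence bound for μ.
μ ≥ 50.87

Lower bound (one-sided):
t* = 0.843 (one-sided for 80%)
Lower bound = x̄ - t* · s/√n = 51.2 - 0.843 · 5.4/√195 = 50.87

We are 80% confident that μ ≥ 50.87.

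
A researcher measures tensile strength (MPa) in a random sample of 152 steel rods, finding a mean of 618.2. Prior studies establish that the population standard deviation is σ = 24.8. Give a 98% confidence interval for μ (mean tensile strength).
(613.52, 622.88)

z-interval (σ known):
z* = 2.326 for 98% confidence

Margin of error = z* · σ/√n = 2.326 · 24.8/√152 = 4.68

CI: (618.2 - 4.68, 618.2 + 4.68) = (613.52, 622.88)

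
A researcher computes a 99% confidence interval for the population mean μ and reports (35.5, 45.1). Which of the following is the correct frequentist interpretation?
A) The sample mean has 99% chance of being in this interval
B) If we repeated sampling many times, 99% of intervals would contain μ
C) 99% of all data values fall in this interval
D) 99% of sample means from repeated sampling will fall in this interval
B

A) Wrong — x̄ is observed and sits in the interval by construction.
B) Correct — this is the frequentist long-run coverage interpretation.
C) Wrong — a CI is about the parameter μ, not individual data values.
D) Wrong — coverage applies to intervals containing μ, not to future x̄ values.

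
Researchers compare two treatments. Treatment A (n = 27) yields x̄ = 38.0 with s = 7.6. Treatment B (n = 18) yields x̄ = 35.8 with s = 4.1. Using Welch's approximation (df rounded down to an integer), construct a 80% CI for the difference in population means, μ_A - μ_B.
(-0.08, 4.48)

Difference: x̄₁ - x̄₂ = 2.20
SE = √(s₁²/n₁ + s₂²/n₂) = √(7.6²/27 + 4.1²/18) = 1.7530
df = 41.55 → 41 (Welch–Satterthwaite, rounded down)
t* = 1.303

CI: 2.20 ± 1.303 · 1.7530 = 2.20 ± 2.28 = (-0.08, 4.48)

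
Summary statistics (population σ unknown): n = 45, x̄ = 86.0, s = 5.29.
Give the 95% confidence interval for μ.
(84.41, 87.59)

t-interval (σ unknown):
df = n - 1 = 44
t* = 2.015 for 95% confidence

Margin of error = t* · s/√n = 2.015 · 5.29/√45 = 1.59

CI: (84.41, 87.59)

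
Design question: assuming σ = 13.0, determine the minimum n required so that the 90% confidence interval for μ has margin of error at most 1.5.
n ≥ 204

For margin E ≤ 1.5:
n ≥ (z* · σ / E)²
n ≥ (1.645 · 13.0 / 1.5)²
n ≥ 203.25

Minimum n = 204 (rounding up)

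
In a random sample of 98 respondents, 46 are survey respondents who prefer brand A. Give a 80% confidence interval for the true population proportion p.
(0.405, 0.534)

Proportion CI:
p̂ = 46/98 = 0.46939
SE = √(p̂(1-p̂)/n) = √(0.46939 · 0.53061 / 98) = 0.05041

z* = 1.282
Margin = z* · SE = 1.282 · 0.05041 = 0.0646

CI: 0.46939 ± 0.0646 = (0.405, 0.534)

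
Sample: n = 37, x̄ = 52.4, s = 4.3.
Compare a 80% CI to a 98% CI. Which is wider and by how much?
98% CI is wider by 1.59

df = 36
80% CI: t* = 1.306, (51.48, 53.32), width = 2 · t* · s/√n = 1.85
98% CI: t* = 2.434, (50.68, 54.12), width = 2 · t* · s/√n = 3.44

The 98% CI is wider by 3.44 - 1.85 = 1.59.
Higher confidence requires a wider interval.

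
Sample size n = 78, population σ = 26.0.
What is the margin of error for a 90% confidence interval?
Margin of error = 4.84

Margin of error = z* · σ/√n
= 1.645 · 26.0/√78
= 1.645 · 26.0/8.8318
= 4.84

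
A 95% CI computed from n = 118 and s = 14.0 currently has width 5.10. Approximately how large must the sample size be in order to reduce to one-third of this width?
n ≈ 1062

CI width ∝ 1/√n
To reduce width by factor 3, need √n to grow by 3 → need 3² = 9 times as many samples.

Current: n = 118, width = 5.10
New: n = 1062, width ≈ 1.69

Width reduced by factor of 5.10/1.69 = 3.02.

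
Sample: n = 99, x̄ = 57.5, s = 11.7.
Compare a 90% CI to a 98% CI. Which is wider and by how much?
98% CI is wider by 1.65

df = 98
90% CI: t* = 1.661, (55.55, 59.45), width = 2 · t* · s/√n = 3.91
98% CI: t* = 2.365, (54.72, 60.28), width = 2 · t* · s/√n = 5.56

The 98% CI is wider by 5.56 - 3.91 = 1.65.
Higher confidence requires a wider interval.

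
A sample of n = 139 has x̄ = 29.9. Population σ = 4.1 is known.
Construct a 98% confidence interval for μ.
(29.09, 30.71)

z-interval (σ known):
z* = 2.326 for 98% confidence

Margin of error = z* · σ/√n = 2.326 · 4.1/√139 = 0.81

CI: (29.9 - 0.81, 29.9 + 0.81) = (29.09, 30.71)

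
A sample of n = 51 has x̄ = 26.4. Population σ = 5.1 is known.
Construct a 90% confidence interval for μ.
(25.23, 27.57)

z-interval (σ known):
z* = 1.645 for 90% confidence

Margin of error = z* · σ/√n = 1.645 · 5.1/√51 = 1.17

CI: (26.4 - 1.17, 26.4 + 1.17) = (25.23, 27.57)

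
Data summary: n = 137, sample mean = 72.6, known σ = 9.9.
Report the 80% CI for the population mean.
(71.52, 73.68)

z-interval (σ known):
z* = 1.282 for 80% confidence

Margin of error = z* · σ/√n = 1.282 · 9.9/√137 = 1.08

CI: (72.6 - 1.08, 72.6 + 1.08) = (71.52, 73.68)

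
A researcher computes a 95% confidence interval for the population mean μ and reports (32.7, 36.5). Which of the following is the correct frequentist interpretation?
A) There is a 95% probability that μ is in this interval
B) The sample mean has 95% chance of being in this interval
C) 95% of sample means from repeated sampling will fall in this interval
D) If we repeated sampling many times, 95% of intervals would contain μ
D

A) Wrong — μ is fixed; the randomness lives in the interval, not in μ.
B) Wrong — x̄ is observed and sits in the interval by construction.
C) Wrong — coverage applies to intervals containing μ, not to future x̄ values.
D) Correct — this is the frequentist long-run coverage interpretation.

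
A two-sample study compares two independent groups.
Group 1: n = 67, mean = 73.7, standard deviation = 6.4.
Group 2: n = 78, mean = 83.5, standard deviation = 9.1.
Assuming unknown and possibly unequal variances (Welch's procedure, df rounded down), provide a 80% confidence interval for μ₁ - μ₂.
(-11.47, -8.13)

Difference: x̄₁ - x̄₂ = -9.80
SE = √(s₁²/n₁ + s₂²/n₂) = √(6.4²/67 + 9.1²/78) = 1.2934
df = 137.87 → 137 (Welch–Satterthwaite, rounded down)
t* = 1.288

CI: -9.80 ± 1.288 · 1.2934 = -9.80 ± 1.67 = (-11.47, -8.13)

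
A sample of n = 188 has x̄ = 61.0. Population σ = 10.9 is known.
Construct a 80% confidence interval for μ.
(59.98, 62.02)

z-interval (σ known):
z* = 1.282 for 80% confidence

Margin of error = z* · σ/√n = 1.282 · 10.9/√188 = 1.02

CI: (61.0 - 1.02, 61.0 + 1.02) = (59.98, 62.02)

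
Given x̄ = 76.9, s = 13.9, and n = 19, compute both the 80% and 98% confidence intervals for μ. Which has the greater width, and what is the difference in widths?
98% CI is wider by 7.80

df = 18
80% CI: t* = 1.330, (72.66, 81.14), width = 2 · t* · s/√n = 8.48
98% CI: t* = 2.552, (68.76, 85.04), width = 2 · t* · s/√n = 16.28

The 98% CI is wider by 16.28 - 8.48 = 7.80.
Higher confidence requires a wider interval.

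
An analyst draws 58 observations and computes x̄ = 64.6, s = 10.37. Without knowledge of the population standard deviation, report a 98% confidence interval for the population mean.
(61.34, 67.86)

t-interval (σ unknown):
df = n - 1 = 57
t* = 2.394 for 98% confidence

Margin of error = t* · s/√n = 2.394 · 10.37/√58 = 3.26

CI: (61.34, 67.86)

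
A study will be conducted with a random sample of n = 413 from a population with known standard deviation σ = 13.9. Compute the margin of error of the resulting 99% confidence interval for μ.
Margin of error = 1.76

Margin of error = z* · σ/√n
= 2.576 · 13.9/√413
= 2.576 · 13.9/20.3224
= 1.76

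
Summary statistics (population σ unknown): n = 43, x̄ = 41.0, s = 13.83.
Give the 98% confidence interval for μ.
(35.90, 46.10)

t-interval (σ unknown):
df = n - 1 = 42
t* = 2.418 for 98% confidence

Margin of error = t* · s/√n = 2.418 · 13.83/√43 = 5.10

CI: (35.90, 46.10)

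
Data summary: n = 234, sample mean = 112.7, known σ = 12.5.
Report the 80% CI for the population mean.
(111.65, 113.75)

z-interval (σ known):
z* = 1.282 for 80% confidence

Margin of error = z* · σ/√n = 1.282 · 12.5/√234 = 1.05

CI: (112.7 - 1.05, 112.7 + 1.05) = (111.65, 113.75)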